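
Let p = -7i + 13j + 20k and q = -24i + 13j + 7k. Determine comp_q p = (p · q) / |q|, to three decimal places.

p · q = (-7)·(-24) + 13·13 + 20·7 = 168 + 169 + 140 = 477
|q| = √(576 + 169 + 49) = √794 ≈ 28.1780
comp_q p = 477 / √794 ≈ 16.928

16.928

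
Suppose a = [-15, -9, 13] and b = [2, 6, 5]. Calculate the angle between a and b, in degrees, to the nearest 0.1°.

96.2

a · b = (-15)·2 + (-9)·6 + 13·5 = -30 - 54 + 65 = -19
|a|² = 225 + 81 + 169 = 475,  |a| = √475 ≈ 21.794495
|b|² = 4 + 36 + 25 = 65,  |b| = √65 ≈ 8.062258
cos θ = -19 / (21.794495 · 8.062258) ≈ -0.10813
θ = arccos(-0.10813) ≈ 96.2°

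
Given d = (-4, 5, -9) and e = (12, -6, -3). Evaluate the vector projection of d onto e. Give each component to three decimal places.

(-3.238, 1.619, 0.810)

d · e = (-4)·12 + 5·(-6) + (-9)·(-3) = -48 - 30 + 27 = -51
|e|² = 144 + 36 + 9 = 189
proj_e d = (-51/189) · (12, -6, -3) ≈ (-3.238, 1.619, 0.810)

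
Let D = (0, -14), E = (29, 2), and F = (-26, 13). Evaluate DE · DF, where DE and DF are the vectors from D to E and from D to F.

-322

DE = E − D = (29, 16)
DF = F − D = (-26, 27)
DE · DF = 29·(-26) + 16·27 = -754 + 432 = -322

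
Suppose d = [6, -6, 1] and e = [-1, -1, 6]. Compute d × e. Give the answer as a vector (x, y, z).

(-35, -37, -12)

i: (-6)·6 - 1·(-1) = -36 - (-1) = -35
j: 1·(-1) - 6·6 = -1 - 36 = -37
k: 6·(-1) - (-6)·(-1) = -6 - 6 = -12
d × e = (-35, -37, -12)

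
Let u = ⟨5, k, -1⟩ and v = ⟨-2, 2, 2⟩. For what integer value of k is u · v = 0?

u · v = 5·(-2) + k·2 + (-1)·2 = -12 + 2k
Set equal to 0: 2k = 12, so k = 6.

6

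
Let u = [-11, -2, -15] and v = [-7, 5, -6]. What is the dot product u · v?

u · v = (-11)·(-7) + (-2)·5 + (-15)·(-6) = 77 - 10 + 90 = 157

157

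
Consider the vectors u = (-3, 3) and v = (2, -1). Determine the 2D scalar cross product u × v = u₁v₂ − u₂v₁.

-3

(-3)·(-1) - 3·2 = 3 - 6 = -3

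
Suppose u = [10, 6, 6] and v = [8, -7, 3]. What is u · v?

56

u · v = 10·8 + 6·(-7) + 6·3 = 80 - 42 + 18 = 56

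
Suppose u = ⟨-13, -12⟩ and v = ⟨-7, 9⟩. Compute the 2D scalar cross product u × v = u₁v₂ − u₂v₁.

(-13)·9 - (-12)·(-7) = -117 - 84 = -201

-201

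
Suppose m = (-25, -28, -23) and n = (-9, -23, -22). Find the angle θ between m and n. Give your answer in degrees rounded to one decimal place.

m · n = (-25)·(-9) + (-28)·(-23) + (-23)·(-22) = 225 + 644 + 506 = 1375
|m|² = 625 + 784 + 529 = 1938,  |m| = √1938 ≈ 44.022721
|n|² = 81 + 529 + 484 = 1094,  |n| = √1094 ≈ 33.075671
cos θ = 1375 / (44.022721 · 33.075671) ≈ 0.94432
θ = arccos(0.94432) ≈ 19.2°

19.2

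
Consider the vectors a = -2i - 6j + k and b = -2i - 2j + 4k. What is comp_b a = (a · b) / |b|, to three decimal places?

a · b = (-2)·(-2) + (-6)·(-2) + 1·4 = 4 + 12 + 4 = 20
|b| = √(4 + 4 + 16) = √24 ≈ 4.8990
comp_b a = 20 / √24 ≈ 4.082

4.082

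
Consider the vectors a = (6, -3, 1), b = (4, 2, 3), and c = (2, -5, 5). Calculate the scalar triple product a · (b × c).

b × c:
i: 2·5 - 3·(-5) = 10 - (-15) = 25
j: 3·2 - 4·5 = 6 - 20 = -14
k: 4·(-5) - 2·2 = -20 - 4 = -24
b × c = (25, -14, -24)
a · (b × c) = 6·25 + (-3)·(-14) + 1·(-24) = 150 + 42 - 24 = 168

168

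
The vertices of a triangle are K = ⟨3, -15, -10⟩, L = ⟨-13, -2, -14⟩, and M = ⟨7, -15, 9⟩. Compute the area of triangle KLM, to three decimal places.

191.479

KL = (-16, 13, -4),  KM = (4, 0, 19)
i: 13·19 - (-4)·0 = 247 - 0 = 247
j: (-4)·4 - (-16)·19 = -16 - (-304) = 288
k: (-16)·0 - 13·4 = 0 - 52 = -52
KL × KM = (247, 288, -52)
|KL × KM| = √146657 ≈ 382.9582
area = ½ · 382.9582 ≈ 191.479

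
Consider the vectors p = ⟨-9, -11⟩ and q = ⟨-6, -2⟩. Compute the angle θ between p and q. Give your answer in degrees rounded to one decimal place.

p · q = (-9)·(-6) + (-11)·(-2) = 54 + 22 = 76
|p|² = 81 + 121 = 202,  |p| = √202 ≈ 14.212670
|q|² = 36 + 4 = 40,  |q| = √40 ≈ 6.324555
cos θ = 76 / (14.212670 · 6.324555) ≈ 0.84549
θ = arccos(0.84549) ≈ 32.3°

32.3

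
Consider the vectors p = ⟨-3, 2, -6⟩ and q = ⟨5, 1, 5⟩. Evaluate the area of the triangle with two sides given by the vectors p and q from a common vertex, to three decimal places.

i: 2·5 - (-6)·1 = 10 - (-6) = 16
j: (-6)·5 - (-3)·5 = -30 - (-15) = -15
k: (-3)·1 - 2·5 = -3 - 10 = -13
p × q = (16, -15, -13)
|p × q| = √(16² + (-15)² + (-13)²) = √650 ≈ 25.4951
area = ½ · 25.4951 ≈ 12.748

12.748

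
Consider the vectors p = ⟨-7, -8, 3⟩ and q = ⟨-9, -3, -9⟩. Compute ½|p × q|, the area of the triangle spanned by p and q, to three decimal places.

i: (-8)·(-9) - 3·(-3) = 72 - (-9) = 81
j: 3·(-9) - (-7)·(-9) = -27 - 63 = -90
k: (-7)·(-3) - (-8)·(-9) = 21 - 72 = -51
p × q = (81, -90, -51)
|p × q| = √(81² + (-90)² + (-51)²) = √17262 ≈ 131.3849
area = ½ · 131.3849 ≈ 65.692

65.692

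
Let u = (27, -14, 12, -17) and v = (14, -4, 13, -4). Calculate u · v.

658

u · v = 27·14 + (-14)·(-4) + 12·13 + (-17)·(-4) = 378 + 56 + 156 + 68 = 658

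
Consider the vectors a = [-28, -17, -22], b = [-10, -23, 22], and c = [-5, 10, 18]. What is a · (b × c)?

b × c:
i: (-23)·18 - 22·10 = -414 - 220 = -634
j: 22·(-5) - (-10)·18 = -110 - (-180) = 70
k: (-10)·10 - (-23)·(-5) = -100 - 115 = -215
b × c = (-634, 70, -215)
a · (b × c) = (-28)·(-634) + (-17)·70 + (-22)·(-215) = 17752 - 1190 + 4730 = 21292

21292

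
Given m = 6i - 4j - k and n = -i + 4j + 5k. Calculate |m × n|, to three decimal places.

38.691

i: (-4)·5 - (-1)·4 = -20 - (-4) = -16
j: (-1)·(-1) - 6·5 = 1 - 30 = -29
k: 6·4 - (-4)·(-1) = 24 - 4 = 20
m × n = (-16, -29, 20)
|m × n| = √((-16)² + (-29)² + 20²) = √1497 ≈ 38.6911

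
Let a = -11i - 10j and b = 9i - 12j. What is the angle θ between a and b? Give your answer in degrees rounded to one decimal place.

84.6

a · b = (-11)·9 + (-10)·(-12) = -99 + 120 = 21
|a|² = 121 + 100 = 221,  |a| = √221 ≈ 14.866069
|b|² = 81 + 144 = 225,  |b| = √225 ≈ 15.000000
cos θ = 21 / (14.866069 · 15.000000) ≈ 0.09417
θ = arccos(0.09417) ≈ 84.6°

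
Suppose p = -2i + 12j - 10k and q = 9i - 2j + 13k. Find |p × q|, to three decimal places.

i: 12·13 - (-10)·(-2) = 156 - 20 = 136
j: (-10)·9 - (-2)·13 = -90 - (-26) = -64
k: (-2)·(-2) - 12·9 = 4 - 108 = -104
p × q = (136, -64, -104)
|p × q| = √(136² + (-64)² + (-104)²) = √33408 ≈ 182.7786

182.779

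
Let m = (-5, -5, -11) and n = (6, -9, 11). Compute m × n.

(-154, -11, 75)

i: (-5)·11 - (-11)·(-9) = -55 - 99 = -154
j: (-11)·6 - (-5)·11 = -66 - (-55) = -11
k: (-5)·(-9) - (-5)·6 = 45 - (-30) = 75
m × n = (-154, -11, 75)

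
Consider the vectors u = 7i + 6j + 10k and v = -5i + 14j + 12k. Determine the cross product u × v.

i: 6·12 - 10·14 = 72 - 140 = -68
j: 10·(-5) - 7·12 = -50 - 84 = -134
k: 7·14 - 6·(-5) = 98 - (-30) = 128
u × v = (-68, -134, 128)

(-68, -134, 128)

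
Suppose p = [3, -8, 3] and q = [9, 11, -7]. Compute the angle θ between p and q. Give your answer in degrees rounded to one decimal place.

124.9

p · q = 3·9 + (-8)·11 + 3·(-7) = 27 - 88 - 21 = -82
|p|² = 9 + 64 + 9 = 82,  |p| = √82 ≈ 9.055385
|q|² = 81 + 121 + 49 = 251,  |q| = √251 ≈ 15.842980
cos θ = -82 / (9.055385 · 15.842980) ≈ -0.57157
θ = arccos(-0.57157) ≈ 124.9°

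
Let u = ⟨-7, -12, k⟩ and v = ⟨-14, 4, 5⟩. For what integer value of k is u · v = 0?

u · v = (-7)·(-14) + (-12)·4 + k·5 = 50 + 5k
Set equal to 0: 5k = -50, so k = -10.

-10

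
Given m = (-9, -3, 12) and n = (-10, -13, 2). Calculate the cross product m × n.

(150, -102, 87)

i: (-3)·2 - 12·(-13) = -6 - (-156) = 150
j: 12·(-10) - (-9)·2 = -120 - (-18) = -102
k: (-9)·(-13) - (-3)·(-10) = 117 - 30 = 87
m × n = (150, -102, 87)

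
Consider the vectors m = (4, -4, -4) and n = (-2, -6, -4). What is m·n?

32

m · n = 4·(-2) + (-4)·(-6) + (-4)·(-4) = -8 + 24 + 16 = 32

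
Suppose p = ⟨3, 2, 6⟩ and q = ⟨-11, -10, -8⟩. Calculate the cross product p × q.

i: 2·(-8) - 6·(-10) = -16 - (-60) = 44
j: 6·(-11) - 3·(-8) = -66 - (-24) = -42
k: 3·(-10) - 2·(-11) = -30 - (-22) = -8
p × q = (44, -42, -8)

(44, -42, -8)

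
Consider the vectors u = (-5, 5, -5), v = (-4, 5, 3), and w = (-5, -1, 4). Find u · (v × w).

v × w:
i: 5·4 - 3·(-1) = 20 - (-3) = 23
j: 3·(-5) - (-4)·4 = -15 - (-16) = 1
k: (-4)·(-1) - 5·(-5) = 4 - (-25) = 29
v × w = (23, 1, 29)
u · (v × w) = (-5)·23 + 5·1 + (-5)·29 = -115 + 5 - 145 = -255

-255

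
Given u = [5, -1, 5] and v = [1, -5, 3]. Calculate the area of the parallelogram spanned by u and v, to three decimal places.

34.059

i: (-1)·3 - 5·(-5) = -3 - (-25) = 22
j: 5·1 - 5·3 = 5 - 15 = -10
k: 5·(-5) - (-1)·1 = -25 - (-1) = -24
u × v = (22, -10, -24)
|u × v| = √(22² + (-10)² + (-24)²) = √1160 ≈ 34.0588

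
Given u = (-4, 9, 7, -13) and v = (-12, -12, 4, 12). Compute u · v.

-188

u · v = (-4)·(-12) + 9·(-12) + 7·4 + (-13)·12 = 48 - 108 + 28 - 156 = -188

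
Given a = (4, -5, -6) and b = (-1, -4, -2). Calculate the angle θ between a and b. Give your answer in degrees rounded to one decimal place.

45.9

a · b = 4·(-1) + (-5)·(-4) + (-6)·(-2) = -4 + 20 + 12 = 28
|a|² = 16 + 25 + 36 = 77,  |a| = √77 ≈ 8.774964
|b|² = 1 + 16 + 4 = 21,  |b| = √21 ≈ 4.582576
cos θ = 28 / (8.774964 · 4.582576) ≈ 0.69631
θ = arccos(0.69631) ≈ 45.9°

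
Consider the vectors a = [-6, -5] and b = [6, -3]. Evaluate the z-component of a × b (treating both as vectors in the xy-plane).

(-6)·(-3) - (-5)·6 = 18 - (-30) = 48

48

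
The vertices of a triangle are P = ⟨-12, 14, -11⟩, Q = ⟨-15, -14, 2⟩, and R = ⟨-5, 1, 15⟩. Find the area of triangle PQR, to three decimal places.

314.749

PQ = (-3, -28, 13),  PR = (7, -13, 26)
i: (-28)·26 - 13·(-13) = -728 - (-169) = -559
j: 13·7 - (-3)·26 = 91 - (-78) = 169
k: (-3)·(-13) - (-28)·7 = 39 - (-196) = 235
PQ × PR = (-559, 169, 235)
|PQ × PR| = √396267 ≈ 629.4974
area = ½ · 629.4974 ≈ 314.749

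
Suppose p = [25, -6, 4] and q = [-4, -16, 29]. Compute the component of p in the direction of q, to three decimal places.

p · q = 25·(-4) + (-6)·(-16) + 4·29 = -100 + 96 + 116 = 112
|q| = √(16 + 256 + 841) = √1113 ≈ 33.3617
comp_q p = 112 / √1113 ≈ 3.357

3.357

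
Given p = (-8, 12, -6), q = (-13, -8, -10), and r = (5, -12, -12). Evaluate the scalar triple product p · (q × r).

-3456

q × r:
i: (-8)·(-12) - (-10)·(-12) = 96 - 120 = -24
j: (-10)·5 - (-13)·(-12) = -50 - 156 = -206
k: (-13)·(-12) - (-8)·5 = 156 - (-40) = 196
q × r = (-24, -206, 196)
p · (q × r) = (-8)·(-24) + 12·(-206) + (-6)·196 = 192 - 2472 - 1176 = -3456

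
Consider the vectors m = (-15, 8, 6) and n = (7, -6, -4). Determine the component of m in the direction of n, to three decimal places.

-17.612

m · n = (-15)·7 + 8·(-6) + 6·(-4) = -105 - 48 - 24 = -177
|n| = √(49 + 36 + 16) = √101 ≈ 10.0499
comp_n m = -177 / √101 ≈ -17.612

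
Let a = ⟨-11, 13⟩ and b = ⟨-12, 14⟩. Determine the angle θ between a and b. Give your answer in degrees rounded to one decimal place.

a · b = (-11)·(-12) + 13·14 = 132 + 182 = 314
|a|² = 121 + 169 = 290,  |a| = √290 ≈ 17.029386
|b|² = 144 + 196 = 340,  |b| = √340 ≈ 18.439089
cos θ = 314 / (17.029386 · 18.439089) ≈ 0.99998
θ = arccos(0.99998) ≈ 0.4°

0.4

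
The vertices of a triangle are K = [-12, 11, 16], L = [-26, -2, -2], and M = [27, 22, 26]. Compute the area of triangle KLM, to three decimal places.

333.570

KL = (-14, -13, -18),  KM = (39, 11, 10)
i: (-13)·10 - (-18)·11 = -130 - (-198) = 68
j: (-18)·39 - (-14)·10 = -702 - (-140) = -562
k: (-14)·11 - (-13)·39 = -154 - (-507) = 353
KL × KM = (68, -562, 353)
|KL × KM| = √445077 ≈ 667.1409
area = ½ · 667.1409 ≈ 333.570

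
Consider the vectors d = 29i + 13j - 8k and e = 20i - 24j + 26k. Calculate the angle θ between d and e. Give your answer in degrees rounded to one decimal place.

d · e = 29·20 + 13·(-24) + (-8)·26 = 580 - 312 - 208 = 60
|d|² = 841 + 169 + 64 = 1074,  |d| = √1074 ≈ 32.771939
|e|² = 400 + 576 + 676 = 1652,  |e| = √1652 ≈ 40.644803
cos θ = 60 / (32.771939 · 40.644803) ≈ 0.04504
θ = arccos(0.04504) ≈ 87.4°

87.4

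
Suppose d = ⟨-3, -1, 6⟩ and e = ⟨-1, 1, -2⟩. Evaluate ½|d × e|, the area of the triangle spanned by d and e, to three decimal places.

i: (-1)·(-2) - 6·1 = 2 - 6 = -4
j: 6·(-1) - (-3)·(-2) = -6 - 6 = -12
k: (-3)·1 - (-1)·(-1) = -3 - 1 = -4
d × e = (-4, -12, -4)
|d × e| = √((-4)² + (-12)² + (-4)²) = √176 ≈ 13.2665
area = ½ · 13.2665 ≈ 6.633

6.633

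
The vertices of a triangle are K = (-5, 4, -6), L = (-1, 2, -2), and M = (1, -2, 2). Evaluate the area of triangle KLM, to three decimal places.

KL = (4, -2, 4),  KM = (6, -6, 8)
i: (-2)·8 - 4·(-6) = -16 - (-24) = 8
j: 4·6 - 4·8 = 24 - 32 = -8
k: 4·(-6) - (-2)·6 = -24 - (-12) = -12
KL × KM = (8, -8, -12)
|KL × KM| = √272 ≈ 16.4924
area = ½ · 16.4924 ≈ 8.246

8.246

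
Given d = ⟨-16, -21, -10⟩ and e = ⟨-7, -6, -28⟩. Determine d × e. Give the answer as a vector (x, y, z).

i: (-21)·(-28) - (-10)·(-6) = 588 - 60 = 528
j: (-10)·(-7) - (-16)·(-28) = 70 - 448 = -378
k: (-16)·(-6) - (-21)·(-7) = 96 - 147 = -51
d × e = (528, -378, -51)

(528, -378, -51)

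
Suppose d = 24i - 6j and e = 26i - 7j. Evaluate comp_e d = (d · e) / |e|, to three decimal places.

24.735

d · e = 24·26 + (-6)·(-7) = 624 + 42 = 666
|e| = √(676 + 49) = √725 ≈ 26.9258
comp_e d = 666 / √725 ≈ 24.735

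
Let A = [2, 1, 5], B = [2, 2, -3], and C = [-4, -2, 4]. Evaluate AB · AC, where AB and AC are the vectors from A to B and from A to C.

5

AB = B − A = (0, 1, -8)
AC = C − A = (-6, -3, -1)
AB · AC = 0·(-6) + 1·(-3) + (-8)·(-1) = 0 - 3 + 8 = 5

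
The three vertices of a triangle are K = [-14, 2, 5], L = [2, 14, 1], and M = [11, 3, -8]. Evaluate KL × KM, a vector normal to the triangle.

(-152, 108, -284)

KL = (16, 12, -4)
KM = (25, 1, -13)
i: 12·(-13) - (-4)·1 = -156 - (-4) = -152
j: (-4)·25 - 16·(-13) = -100 - (-208) = 108
k: 16·1 - 12·25 = 16 - 300 = -284
KL × KM = (-152, 108, -284)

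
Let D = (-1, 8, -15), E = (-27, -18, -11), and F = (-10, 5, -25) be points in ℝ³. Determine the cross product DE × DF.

(272, -296, -156)

DE = (-26, -26, 4)
DF = (-9, -3, -10)
i: (-26)·(-10) - 4·(-3) = 260 - (-12) = 272
j: 4·(-9) - (-26)·(-10) = -36 - 260 = -296
k: (-26)·(-3) - (-26)·(-9) = 78 - 234 = -156
DE × DF = (272, -296, -156)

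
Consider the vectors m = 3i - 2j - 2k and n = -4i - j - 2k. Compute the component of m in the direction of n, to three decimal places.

-1.309

m · n = 3·(-4) + (-2)·(-1) + (-2)·(-2) = -12 + 2 + 4 = -6
|n| = √(16 + 1 + 4) = √21 ≈ 4.5826
comp_n m = -6 / √21 ≈ -1.309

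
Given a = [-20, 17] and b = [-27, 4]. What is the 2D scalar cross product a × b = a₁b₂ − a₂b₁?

(-20)·4 - 17·(-27) = -80 - (-459) = 379

379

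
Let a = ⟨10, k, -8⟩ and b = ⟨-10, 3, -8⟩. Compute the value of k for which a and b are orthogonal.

a · b = 10·(-10) + k·3 + (-8)·(-8) = -36 + 3k
Set equal to 0: 3k = 36, so k = 12.

12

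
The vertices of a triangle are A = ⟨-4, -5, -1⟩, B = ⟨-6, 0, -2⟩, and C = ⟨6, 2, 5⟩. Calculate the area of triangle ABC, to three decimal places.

AB = (-2, 5, -1),  AC = (10, 7, 6)
i: 5·6 - (-1)·7 = 30 - (-7) = 37
j: (-1)·10 - (-2)·6 = -10 - (-12) = 2
k: (-2)·7 - 5·10 = -14 - 50 = -64
AB × AC = (37, 2, -64)
|AB × AC| = √5469 ≈ 73.9527
area = ½ · 73.9527 ≈ 36.976

36.976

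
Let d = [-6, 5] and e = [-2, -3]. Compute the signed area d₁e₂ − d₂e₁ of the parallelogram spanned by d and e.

(-6)·(-3) - 5·(-2) = 18 - (-10) = 28

28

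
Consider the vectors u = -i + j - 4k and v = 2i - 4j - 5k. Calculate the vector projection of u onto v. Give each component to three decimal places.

u · v = (-1)·2 + 1·(-4) + (-4)·(-5) = -2 - 4 + 20 = 14
|v|² = 4 + 16 + 25 = 45
proj_v u = (14/45) · (2, -4, -5) ≈ (0.622, -1.244, -1.556)

(0.622, -1.244, -1.556)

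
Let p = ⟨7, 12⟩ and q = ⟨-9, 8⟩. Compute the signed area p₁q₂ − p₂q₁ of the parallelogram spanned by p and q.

7·8 - 12·(-9) = 56 - (-108) = 164

164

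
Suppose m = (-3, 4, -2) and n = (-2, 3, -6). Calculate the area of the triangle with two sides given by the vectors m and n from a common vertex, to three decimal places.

i: 4·(-6) - (-2)·3 = -24 - (-6) = -18
j: (-2)·(-2) - (-3)·(-6) = 4 - 18 = -14
k: (-3)·3 - 4·(-2) = -9 - (-8) = -1
m × n = (-18, -14, -1)
|m × n| = √((-18)² + (-14)² + (-1)²) = √521 ≈ 22.8254
area = ½ · 22.8254 ≈ 11.413

11.413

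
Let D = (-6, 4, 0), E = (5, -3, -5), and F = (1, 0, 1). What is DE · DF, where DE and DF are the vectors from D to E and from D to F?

DE = E − D = (11, -7, -5)
DF = F − D = (7, -4, 1)
DE · DF = 11·7 + (-7)·(-4) + (-5)·1 = 77 + 28 - 5 = 100

100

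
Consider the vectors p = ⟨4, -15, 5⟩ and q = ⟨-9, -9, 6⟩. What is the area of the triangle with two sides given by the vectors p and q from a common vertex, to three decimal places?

i: (-15)·6 - 5·(-9) = -90 - (-45) = -45
j: 5·(-9) - 4·6 = -45 - 24 = -69
k: 4·(-9) - (-15)·(-9) = -36 - 135 = -171
p × q = (-45, -69, -171)
|p × q| = √((-45)² + (-69)² + (-171)²) = √36027 ≈ 189.8078
area = ½ · 189.8078 ≈ 94.904

94.904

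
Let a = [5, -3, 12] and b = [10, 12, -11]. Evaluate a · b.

-118

a · b = 5·10 + (-3)·12 + 12·(-11) = 50 - 36 - 132 = -118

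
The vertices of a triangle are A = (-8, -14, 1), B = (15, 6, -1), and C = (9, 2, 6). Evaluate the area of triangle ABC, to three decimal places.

AB = (23, 20, -2),  AC = (17, 16, 5)
i: 20·5 - (-2)·16 = 100 - (-32) = 132
j: (-2)·17 - 23·5 = -34 - 115 = -149
k: 23·16 - 20·17 = 368 - 340 = 28
AB × AC = (132, -149, 28)
|AB × AC| = √40409 ≈ 201.0199
area = ½ · 201.0199 ≈ 100.510

100.510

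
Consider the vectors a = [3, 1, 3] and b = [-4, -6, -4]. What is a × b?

i: 1·(-4) - 3·(-6) = -4 - (-18) = 14
j: 3·(-4) - 3·(-4) = -12 - (-12) = 0
k: 3·(-6) - 1·(-4) = -18 - (-4) = -14
a × b = (14, 0, -14)

(14, 0, -14)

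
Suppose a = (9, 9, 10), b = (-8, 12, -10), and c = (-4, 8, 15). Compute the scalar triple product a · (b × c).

b × c:
i: 12·15 - (-10)·8 = 180 - (-80) = 260
j: (-10)·(-4) - (-8)·15 = 40 - (-120) = 160
k: (-8)·8 - 12·(-4) = -64 - (-48) = -16
b × c = (260, 160, -16)
a · (b × c) = 9·260 + 9·160 + 10·(-16) = 2340 + 1440 - 160 = 3620

3620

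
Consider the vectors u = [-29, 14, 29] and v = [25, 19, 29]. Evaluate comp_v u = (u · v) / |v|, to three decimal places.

u · v = (-29)·25 + 14·19 + 29·29 = -725 + 266 + 841 = 382
|v| = √(625 + 361 + 841) = √1827 ≈ 42.7434
comp_v u = 382 / √1827 ≈ 8.937

8.937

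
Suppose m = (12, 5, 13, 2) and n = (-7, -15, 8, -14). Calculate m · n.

-83

m · n = 12·(-7) + 5·(-15) + 13·8 + 2·(-14) = -84 - 75 + 104 - 28 = -83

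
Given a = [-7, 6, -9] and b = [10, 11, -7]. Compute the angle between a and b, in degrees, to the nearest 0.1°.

73.8

a · b = (-7)·10 + 6·11 + (-9)·(-7) = -70 + 66 + 63 = 59
|a|² = 49 + 36 + 81 = 166,  |a| = √166 ≈ 12.884099
|b|² = 100 + 121 + 49 = 270,  |b| = √270 ≈ 16.431677
cos θ = 59 / (12.884099 · 16.431677) ≈ 0.27869
θ = arccos(0.27869) ≈ 73.8°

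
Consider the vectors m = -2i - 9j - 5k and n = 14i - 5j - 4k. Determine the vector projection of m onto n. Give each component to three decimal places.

m · n = (-2)·14 + (-9)·(-5) + (-5)·(-4) = -28 + 45 + 20 = 37
|n|² = 196 + 25 + 16 = 237
proj_n m = (37/237) · (14, -5, -4) ≈ (2.186, -0.781, -0.624)

(2.186, -0.781, -0.624)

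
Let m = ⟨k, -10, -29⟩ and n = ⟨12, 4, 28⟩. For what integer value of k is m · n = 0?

71

m · n = k·12 + (-10)·4 + (-29)·28 = -852 + 12k
Set equal to 0: 12k = 852, so k = 71.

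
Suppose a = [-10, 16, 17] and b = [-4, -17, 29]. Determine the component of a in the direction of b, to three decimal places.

a · b = (-10)·(-4) + 16·(-17) + 17·29 = 40 - 272 + 493 = 261
|b| = √(16 + 289 + 841) = √1146 ≈ 33.8526
comp_b a = 261 / √1146 ≈ 7.710

7.710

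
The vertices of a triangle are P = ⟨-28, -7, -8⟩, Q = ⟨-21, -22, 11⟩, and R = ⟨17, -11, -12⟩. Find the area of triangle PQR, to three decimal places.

PQ = (7, -15, 19),  PR = (45, -4, -4)
i: (-15)·(-4) - 19·(-4) = 60 - (-76) = 136
j: 19·45 - 7·(-4) = 855 - (-28) = 883
k: 7·(-4) - (-15)·45 = -28 - (-675) = 647
PQ × PR = (136, 883, 647)
|PQ × PR| = √1216794 ≈ 1103.0839
area = ½ · 1103.0839 ≈ 551.542

551.542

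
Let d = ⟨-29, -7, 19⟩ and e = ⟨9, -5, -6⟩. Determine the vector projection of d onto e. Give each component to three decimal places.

d · e = (-29)·9 + (-7)·(-5) + 19·(-6) = -261 + 35 - 114 = -340
|e|² = 81 + 25 + 36 = 142
proj_e d = (-340/142) · (9, -5, -6) ≈ (-21.549, 11.972, 14.366)

(-21.549, 11.972, 14.366)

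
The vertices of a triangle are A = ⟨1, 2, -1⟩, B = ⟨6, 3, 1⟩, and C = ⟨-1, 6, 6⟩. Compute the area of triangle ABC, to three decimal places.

AB = (5, 1, 2),  AC = (-2, 4, 7)
i: 1·7 - 2·4 = 7 - 8 = -1
j: 2·(-2) - 5·7 = -4 - 35 = -39
k: 5·4 - 1·(-2) = 20 - (-2) = 22
AB × AC = (-1, -39, 22)
|AB × AC| = √2006 ≈ 44.7884
area = ½ · 44.7884 ≈ 22.394

22.394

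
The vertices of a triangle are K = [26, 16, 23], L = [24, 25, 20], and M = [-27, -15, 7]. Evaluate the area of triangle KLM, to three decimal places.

301.172

KL = (-2, 9, -3),  KM = (-53, -31, -16)
i: 9·(-16) - (-3)·(-31) = -144 - 93 = -237
j: (-3)·(-53) - (-2)·(-16) = 159 - 32 = 127
k: (-2)·(-31) - 9·(-53) = 62 - (-477) = 539
KL × KM = (-237, 127, 539)
|KL × KM| = √362819 ≈ 602.3446
area = ½ · 602.3446 ≈ 301.172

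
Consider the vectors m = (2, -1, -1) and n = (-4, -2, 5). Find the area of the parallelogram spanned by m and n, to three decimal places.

12.207

i: (-1)·5 - (-1)·(-2) = -5 - 2 = -7
j: (-1)·(-4) - 2·5 = 4 - 10 = -6
k: 2·(-2) - (-1)·(-4) = -4 - 4 = -8
m × n = (-7, -6, -8)
|m × n| = √((-7)² + (-6)² + (-8)²) = √149 ≈ 12.2066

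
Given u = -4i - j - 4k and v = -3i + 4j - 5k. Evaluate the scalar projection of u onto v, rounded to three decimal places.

u · v = (-4)·(-3) + (-1)·4 + (-4)·(-5) = 12 - 4 + 20 = 28
|v| = √(9 + 16 + 25) = √50 ≈ 7.0711
comp_v u = 28 / √50 ≈ 3.960

3.960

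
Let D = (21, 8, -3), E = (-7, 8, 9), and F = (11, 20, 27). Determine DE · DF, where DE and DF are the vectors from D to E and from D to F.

DE = E − D = (-28, 0, 12)
DF = F − D = (-10, 12, 30)
DE · DF = (-28)·(-10) + 0·12 + 12·30 = 280 + 0 + 360 = 640

640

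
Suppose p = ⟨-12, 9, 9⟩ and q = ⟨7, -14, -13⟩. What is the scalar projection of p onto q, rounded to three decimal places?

-16.071

p · q = (-12)·7 + 9·(-14) + 9·(-13) = -84 - 126 - 117 = -327
|q| = √(49 + 196 + 169) = √414 ≈ 20.3470
comp_q p = -327 / √414 ≈ -16.071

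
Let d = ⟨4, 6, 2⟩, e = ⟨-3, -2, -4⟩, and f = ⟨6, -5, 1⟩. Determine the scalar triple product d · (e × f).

-160

e × f:
i: (-2)·1 - (-4)·(-5) = -2 - 20 = -22
j: (-4)·6 - (-3)·1 = -24 - (-3) = -21
k: (-3)·(-5) - (-2)·6 = 15 - (-12) = 27
e × f = (-22, -21, 27)
d · (e × f) = 4·(-22) + 6·(-21) + 2·27 = -88 - 126 + 54 = -160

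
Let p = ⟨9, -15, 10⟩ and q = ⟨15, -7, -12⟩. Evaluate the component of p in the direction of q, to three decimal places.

5.869

p · q = 9·15 + (-15)·(-7) + 10·(-12) = 135 + 105 - 120 = 120
|q| = √(225 + 49 + 144) = √418 ≈ 20.4450
comp_q p = 120 / √418 ≈ 5.869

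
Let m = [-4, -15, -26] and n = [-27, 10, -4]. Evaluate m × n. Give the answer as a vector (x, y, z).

(320, 686, -445)

i: (-15)·(-4) - (-26)·10 = 60 - (-260) = 320
j: (-26)·(-27) - (-4)·(-4) = 702 - 16 = 686
k: (-4)·10 - (-15)·(-27) = -40 - 405 = -445
m × n = (320, 686, -445)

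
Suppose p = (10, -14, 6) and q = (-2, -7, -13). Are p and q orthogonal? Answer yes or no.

yes

p · q = 10·(-2) + (-14)·(-7) + 6·(-13) = -20 + 98 - 78 = 0
Zero, so the vectors are orthogonal.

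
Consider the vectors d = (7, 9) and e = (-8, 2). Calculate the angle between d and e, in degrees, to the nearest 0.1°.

113.8

d · e = 7·(-8) + 9·2 = -56 + 18 = -38
|d|² = 49 + 81 = 130,  |d| = √130 ≈ 11.401754
|e|² = 64 + 4 = 68,  |e| = √68 ≈ 8.246211
cos θ = -38 / (11.401754 · 8.246211) ≈ -0.40416
θ = arccos(-0.40416) ≈ 113.8°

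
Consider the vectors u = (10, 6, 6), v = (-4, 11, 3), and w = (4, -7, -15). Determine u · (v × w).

-1824

v × w:
i: 11·(-15) - 3·(-7) = -165 - (-21) = -144
j: 3·4 - (-4)·(-15) = 12 - 60 = -48
k: (-4)·(-7) - 11·4 = 28 - 44 = -16
v × w = (-144, -48, -16)
u · (v × w) = 10·(-144) + 6·(-48) + 6·(-16) = -1440 - 288 - 96 = -1824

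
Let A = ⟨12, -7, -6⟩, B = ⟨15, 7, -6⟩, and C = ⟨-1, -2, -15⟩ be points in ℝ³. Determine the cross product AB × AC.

AB = (3, 14, 0)
AC = (-13, 5, -9)
i: 14·(-9) - 0·5 = -126 - 0 = -126
j: 0·(-13) - 3·(-9) = 0 - (-27) = 27
k: 3·5 - 14·(-13) = 15 - (-182) = 197
AB × AC = (-126, 27, 197)

(-126, 27, 197)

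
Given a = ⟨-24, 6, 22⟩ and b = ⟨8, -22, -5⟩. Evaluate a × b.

i: 6·(-5) - 22·(-22) = -30 - (-484) = 454
j: 22·8 - (-24)·(-5) = 176 - 120 = 56
k: (-24)·(-22) - 6·8 = 528 - 48 = 480
a × b = (454, 56, 480)

(454, 56, 480)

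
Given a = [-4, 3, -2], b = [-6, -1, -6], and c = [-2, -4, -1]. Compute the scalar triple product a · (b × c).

b × c:
i: (-1)·(-1) - (-6)·(-4) = 1 - 24 = -23
j: (-6)·(-2) - (-6)·(-1) = 12 - 6 = 6
k: (-6)·(-4) - (-1)·(-2) = 24 - 2 = 22
b × c = (-23, 6, 22)
a · (b × c) = (-4)·(-23) + 3·6 + (-2)·22 = 92 + 18 - 44 = 66

66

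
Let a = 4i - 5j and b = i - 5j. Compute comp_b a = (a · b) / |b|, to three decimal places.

a · b = 4·1 + (-5)·(-5) = 4 + 25 = 29
|b| = √(1 + 25) = √26 ≈ 5.0990
comp_b a = 29 / √26 ≈ 5.687

5.687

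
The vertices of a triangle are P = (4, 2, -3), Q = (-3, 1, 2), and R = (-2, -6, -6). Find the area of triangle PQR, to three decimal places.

41.683

PQ = (-7, -1, 5),  PR = (-6, -8, -3)
i: (-1)·(-3) - 5·(-8) = 3 - (-40) = 43
j: 5·(-6) - (-7)·(-3) = -30 - 21 = -51
k: (-7)·(-8) - (-1)·(-6) = 56 - 6 = 50
PQ × PR = (43, -51, 50)
|PQ × PR| = √6950 ≈ 83.3667
area = ½ · 83.3667 ≈ 41.683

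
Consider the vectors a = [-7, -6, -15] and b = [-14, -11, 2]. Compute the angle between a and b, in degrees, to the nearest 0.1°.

64.9

a · b = (-7)·(-14) + (-6)·(-11) + (-15)·2 = 98 + 66 - 30 = 134
|a|² = 49 + 36 + 225 = 310,  |a| = √310 ≈ 17.606817
|b|² = 196 + 121 + 4 = 321,  |b| = √321 ≈ 17.916473
cos θ = 134 / (17.606817 · 17.916473) ≈ 0.42479
θ = arccos(0.42479) ≈ 64.9°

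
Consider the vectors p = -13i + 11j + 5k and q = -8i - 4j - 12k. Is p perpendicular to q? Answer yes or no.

p · q = (-13)·(-8) + 11·(-4) + 5·(-12) = 104 - 44 - 60 = 0
Zero, so the vectors are orthogonal.

yes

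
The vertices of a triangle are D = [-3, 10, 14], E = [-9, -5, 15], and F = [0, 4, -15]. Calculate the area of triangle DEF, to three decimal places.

239.939

DE = (-6, -15, 1),  DF = (3, -6, -29)
i: (-15)·(-29) - 1·(-6) = 435 - (-6) = 441
j: 1·3 - (-6)·(-29) = 3 - 174 = -171
k: (-6)·(-6) - (-15)·3 = 36 - (-45) = 81
DE × DF = (441, -171, 81)
|DE × DF| = √230283 ≈ 479.8781
area = ½ · 479.8781 ≈ 239.939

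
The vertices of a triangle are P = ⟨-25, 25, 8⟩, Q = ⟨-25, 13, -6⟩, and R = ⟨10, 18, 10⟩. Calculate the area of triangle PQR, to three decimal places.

PQ = (0, -12, -14),  PR = (35, -7, 2)
i: (-12)·2 - (-14)·(-7) = -24 - 98 = -122
j: (-14)·35 - 0·2 = -490 - 0 = -490
k: 0·(-7) - (-12)·35 = 0 - (-420) = 420
PQ × PR = (-122, -490, 420)
|PQ × PR| = √431384 ≈ 656.7983
area = ½ · 656.7983 ≈ 328.399

328.399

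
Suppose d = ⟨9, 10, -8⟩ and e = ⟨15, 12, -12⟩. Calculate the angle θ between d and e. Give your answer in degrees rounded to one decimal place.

d · e = 9·15 + 10·12 + (-8)·(-12) = 135 + 120 + 96 = 351
|d|² = 81 + 100 + 64 = 245,  |d| = √245 ≈ 15.652476
|e|² = 225 + 144 + 144 = 513,  |e| = √513 ≈ 22.649503
cos θ = 351 / (15.652476 · 22.649503) ≈ 0.99007
θ = arccos(0.99007) ≈ 8.1°

8.1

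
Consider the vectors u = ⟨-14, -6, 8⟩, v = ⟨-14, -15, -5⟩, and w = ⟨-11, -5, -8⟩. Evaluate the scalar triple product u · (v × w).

v × w:
i: (-15)·(-8) - (-5)·(-5) = 120 - 25 = 95
j: (-5)·(-11) - (-14)·(-8) = 55 - 112 = -57
k: (-14)·(-5) - (-15)·(-11) = 70 - 165 = -95
v × w = (95, -57, -95)
u · (v × w) = (-14)·95 + (-6)·(-57) + 8·(-95) = -1330 + 342 - 760 = -1748

-1748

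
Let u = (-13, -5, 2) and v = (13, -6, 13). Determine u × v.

(-53, 195, 143)

i: (-5)·13 - 2·(-6) = -65 - (-12) = -53
j: 2·13 - (-13)·13 = 26 - (-169) = 195
k: (-13)·(-6) - (-5)·13 = 78 - (-65) = 143
u × v = (-53, 195, 143)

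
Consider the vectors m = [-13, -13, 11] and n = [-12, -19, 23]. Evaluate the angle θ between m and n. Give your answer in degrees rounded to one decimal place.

17.8

m · n = (-13)·(-12) + (-13)·(-19) + 11·23 = 156 + 247 + 253 = 656
|m|² = 169 + 169 + 121 = 459,  |m| = √459 ≈ 21.424285
|n|² = 144 + 361 + 529 = 1034,  |n| = √1034 ≈ 32.155870
cos θ = 656 / (21.424285 · 32.155870) ≈ 0.95222
θ = arccos(0.95222) ≈ 17.8°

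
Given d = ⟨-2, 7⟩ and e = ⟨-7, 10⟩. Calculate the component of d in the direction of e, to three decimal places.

6.882

d · e = (-2)·(-7) + 7·10 = 14 + 70 = 84
|e| = √(49 + 100) = √149 ≈ 12.2066
comp_e d = 84 / √149 ≈ 6.882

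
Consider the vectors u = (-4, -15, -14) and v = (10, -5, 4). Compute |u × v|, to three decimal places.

247.338

i: (-15)·4 - (-14)·(-5) = -60 - 70 = -130
j: (-14)·10 - (-4)·4 = -140 - (-16) = -124
k: (-4)·(-5) - (-15)·10 = 20 - (-150) = 170
u × v = (-130, -124, 170)
|u × v| = √((-130)² + (-124)² + 170²) = √61176 ≈ 247.3378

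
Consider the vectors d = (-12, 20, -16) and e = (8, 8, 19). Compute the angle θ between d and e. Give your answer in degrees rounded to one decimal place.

112.6

d · e = (-12)·8 + 20·8 + (-16)·19 = -96 + 160 - 304 = -240
|d|² = 144 + 400 + 256 = 800,  |d| = √800 ≈ 28.284271
|e|² = 64 + 64 + 361 = 489,  |e| = √489 ≈ 22.113344
cos θ = -240 / (28.284271 · 22.113344) ≈ -0.38372
θ = arccos(-0.38372) ≈ 112.6°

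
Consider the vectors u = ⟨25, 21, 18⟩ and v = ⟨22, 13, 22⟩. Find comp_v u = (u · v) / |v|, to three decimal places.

36.151

u · v = 25·22 + 21·13 + 18·22 = 550 + 273 + 396 = 1219
|v| = √(484 + 169 + 484) = √1137 ≈ 33.7194
comp_v u = 1219 / √1137 ≈ 36.151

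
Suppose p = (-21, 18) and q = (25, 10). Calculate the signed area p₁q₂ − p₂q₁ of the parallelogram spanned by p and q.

(-21)·10 - 18·25 = -210 - 450 = -660

-660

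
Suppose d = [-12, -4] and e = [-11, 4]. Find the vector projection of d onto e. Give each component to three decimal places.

d · e = (-12)·(-11) + (-4)·4 = 132 - 16 = 116
|e|² = 121 + 16 = 137
proj_e d = (116/137) · (-11, 4) ≈ (-9.314, 3.387)

(-9.314, 3.387)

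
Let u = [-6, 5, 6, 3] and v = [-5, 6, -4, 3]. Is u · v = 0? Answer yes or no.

u · v = (-6)·(-5) + 5·6 + 6·(-4) + 3·3 = 30 + 30 - 24 + 9 = 45
Nonzero, so the vectors are not orthogonal.

no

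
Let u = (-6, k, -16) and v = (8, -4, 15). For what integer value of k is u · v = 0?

-72

u · v = (-6)·8 + k·(-4) + (-16)·15 = -288 - 4k
Set equal to 0: -4k = 288, so k = -72.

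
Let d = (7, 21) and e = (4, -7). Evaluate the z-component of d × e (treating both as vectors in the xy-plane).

-133

7·(-7) - 21·4 = -49 - 84 = -133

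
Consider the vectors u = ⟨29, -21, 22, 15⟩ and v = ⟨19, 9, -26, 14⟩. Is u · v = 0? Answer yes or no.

yes

u · v = 29·19 + (-21)·9 + 22·(-26) + 15·14 = 551 - 189 - 572 + 210 = 0
Zero, so the vectors are orthogonal.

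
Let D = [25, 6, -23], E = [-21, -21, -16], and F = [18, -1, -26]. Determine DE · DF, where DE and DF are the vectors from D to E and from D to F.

490

DE = E − D = (-46, -27, 7)
DF = F − D = (-7, -7, -3)
DE · DF = (-46)·(-7) + (-27)·(-7) + 7·(-3) = 322 + 189 - 21 = 490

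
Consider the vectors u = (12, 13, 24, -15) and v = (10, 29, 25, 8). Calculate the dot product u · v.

977

u · v = 12·10 + 13·29 + 24·25 + (-15)·8 = 120 + 377 + 600 - 120 = 977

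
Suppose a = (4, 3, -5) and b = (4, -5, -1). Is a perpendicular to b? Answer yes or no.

a · b = 4·4 + 3·(-5) + (-5)·(-1) = 16 - 15 + 5 = 6
Nonzero, so the vectors are not orthogonal.

no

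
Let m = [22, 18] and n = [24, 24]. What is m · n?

960

m · n = 22·24 + 18·24 = 528 + 432 = 960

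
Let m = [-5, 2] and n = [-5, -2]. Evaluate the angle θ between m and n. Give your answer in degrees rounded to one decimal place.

m · n = (-5)·(-5) + 2·(-2) = 25 - 4 = 21
|m|² = 25 + 4 = 29,  |m| = √29 ≈ 5.385165
|n|² = 25 + 4 = 29,  |n| = √29 ≈ 5.385165
cos θ = 21 / (5.385165 · 5.385165) ≈ 0.72414
θ = arccos(0.72414) ≈ 43.6°

43.6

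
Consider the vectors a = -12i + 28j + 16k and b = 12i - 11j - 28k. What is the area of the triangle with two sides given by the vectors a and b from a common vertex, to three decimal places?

328.640

i: 28·(-28) - 16·(-11) = -784 - (-176) = -608
j: 16·12 - (-12)·(-28) = 192 - 336 = -144
k: (-12)·(-11) - 28·12 = 132 - 336 = -204
a × b = (-608, -144, -204)
|a × b| = √((-608)² + (-144)² + (-204)²) = √432016 ≈ 657.2792
area = ½ · 657.2792 ≈ 328.640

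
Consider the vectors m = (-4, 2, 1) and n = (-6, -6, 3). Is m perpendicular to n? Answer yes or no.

no

m · n = (-4)·(-6) + 2·(-6) + 1·3 = 24 - 12 + 3 = 15
Nonzero, so the vectors are not orthogonal.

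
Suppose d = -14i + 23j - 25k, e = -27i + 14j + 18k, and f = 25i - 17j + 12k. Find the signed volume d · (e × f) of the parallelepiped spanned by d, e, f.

e × f:
i: 14·12 - 18·(-17) = 168 - (-306) = 474
j: 18·25 - (-27)·12 = 450 - (-324) = 774
k: (-27)·(-17) - 14·25 = 459 - 350 = 109
e × f = (474, 774, 109)
d · (e × f) = (-14)·474 + 23·774 + (-25)·109 = -6636 + 17802 - 2725 = 8441

8441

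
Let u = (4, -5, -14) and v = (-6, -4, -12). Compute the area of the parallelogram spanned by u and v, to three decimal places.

i: (-5)·(-12) - (-14)·(-4) = 60 - 56 = 4
j: (-14)·(-6) - 4·(-12) = 84 - (-48) = 132
k: 4·(-4) - (-5)·(-6) = -16 - 30 = -46
u × v = (4, 132, -46)
|u × v| = √(4² + 132² + (-46)²) = √19556 ≈ 139.8428

139.843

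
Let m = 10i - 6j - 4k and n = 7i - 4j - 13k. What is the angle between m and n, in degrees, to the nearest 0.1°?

m · n = 10·7 + (-6)·(-4) + (-4)·(-13) = 70 + 24 + 52 = 146
|m|² = 100 + 36 + 16 = 152,  |m| = √152 ≈ 12.328828
|n|² = 49 + 16 + 169 = 234,  |n| = √234 ≈ 15.297059
cos θ = 146 / (12.328828 · 15.297059) ≈ 0.77415
θ = arccos(0.77415) ≈ 39.3°

39.3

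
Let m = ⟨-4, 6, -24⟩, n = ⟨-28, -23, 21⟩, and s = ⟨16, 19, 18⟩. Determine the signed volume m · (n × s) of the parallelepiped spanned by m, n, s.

n × s:
i: (-23)·18 - 21·19 = -414 - 399 = -813
j: 21·16 - (-28)·18 = 336 - (-504) = 840
k: (-28)·19 - (-23)·16 = -532 - (-368) = -164
n × s = (-813, 840, -164)
m · (n × s) = (-4)·(-813) + 6·840 + (-24)·(-164) = 3252 + 5040 + 3936 = 12228

12228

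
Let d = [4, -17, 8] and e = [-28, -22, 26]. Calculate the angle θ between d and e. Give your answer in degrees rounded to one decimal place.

d · e = 4·(-28) + (-17)·(-22) + 8·26 = -112 + 374 + 208 = 470
|d|² = 16 + 289 + 64 = 369,  |d| = √369 ≈ 19.209373
|e|² = 784 + 484 + 676 = 1944,  |e| = √1944 ≈ 44.090815
cos θ = 470 / (19.209373 · 44.090815) ≈ 0.55493
θ = arccos(0.55493) ≈ 56.3°

56.3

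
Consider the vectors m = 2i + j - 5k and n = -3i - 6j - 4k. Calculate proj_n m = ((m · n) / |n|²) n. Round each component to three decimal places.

(-0.393, -0.787, -0.525)

m · n = 2·(-3) + 1·(-6) + (-5)·(-4) = -6 - 6 + 20 = 8
|n|² = 9 + 36 + 16 = 61
proj_n m = (8/61) · (-3, -6, -4) ≈ (-0.393, -0.787, -0.525)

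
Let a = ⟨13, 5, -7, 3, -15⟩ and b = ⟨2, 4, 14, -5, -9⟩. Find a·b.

a · b = 13·2 + 5·4 + (-7)·14 + 3·(-5) + (-15)·(-9) = 26 + 20 - 98 - 15 + 135 = 68

68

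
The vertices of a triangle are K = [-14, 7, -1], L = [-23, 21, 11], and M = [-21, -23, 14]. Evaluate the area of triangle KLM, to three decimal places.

340.193

KL = (-9, 14, 12),  KM = (-7, -30, 15)
i: 14·15 - 12·(-30) = 210 - (-360) = 570
j: 12·(-7) - (-9)·15 = -84 - (-135) = 51
k: (-9)·(-30) - 14·(-7) = 270 - (-98) = 368
KL × KM = (570, 51, 368)
|KL × KM| = √462925 ≈ 680.3859
area = ½ · 680.3859 ≈ 340.193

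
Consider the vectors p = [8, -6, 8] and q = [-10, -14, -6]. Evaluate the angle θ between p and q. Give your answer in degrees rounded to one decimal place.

p · q = 8·(-10) + (-6)·(-14) + 8·(-6) = -80 + 84 - 48 = -44
|p|² = 64 + 36 + 64 = 164,  |p| = √164 ≈ 12.806248
|q|² = 100 + 196 + 36 = 332,  |q| = √332 ≈ 18.220867
cos θ = -44 / (12.806248 · 18.220867) ≈ -0.18857
θ = arccos(-0.18857) ≈ 100.9°

100.9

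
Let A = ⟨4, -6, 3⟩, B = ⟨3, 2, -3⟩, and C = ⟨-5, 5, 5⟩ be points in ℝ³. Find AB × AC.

AB = (-1, 8, -6)
AC = (-9, 11, 2)
i: 8·2 - (-6)·11 = 16 - (-66) = 82
j: (-6)·(-9) - (-1)·2 = 54 - (-2) = 56
k: (-1)·11 - 8·(-9) = -11 - (-72) = 61
AB × AC = (82, 56, 61)

(82, 56, 61)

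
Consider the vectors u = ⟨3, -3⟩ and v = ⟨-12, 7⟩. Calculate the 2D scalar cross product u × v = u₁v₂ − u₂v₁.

-15

3·7 - (-3)·(-12) = 21 - 36 = -15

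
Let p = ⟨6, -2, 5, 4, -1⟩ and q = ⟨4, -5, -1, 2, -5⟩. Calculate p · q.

p · q = 6·4 + (-2)·(-5) + 5·(-1) + 4·2 + (-1)·(-5) = 24 + 10 - 5 + 8 + 5 = 42

42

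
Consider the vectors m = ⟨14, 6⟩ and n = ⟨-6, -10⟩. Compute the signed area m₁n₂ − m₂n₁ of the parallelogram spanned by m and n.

-104

14·(-10) - 6·(-6) = -140 - (-36) = -104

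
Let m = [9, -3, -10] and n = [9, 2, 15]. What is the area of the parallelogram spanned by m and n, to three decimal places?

i: (-3)·15 - (-10)·2 = -45 - (-20) = -25
j: (-10)·9 - 9·15 = -90 - 135 = -225
k: 9·2 - (-3)·9 = 18 - (-27) = 45
m × n = (-25, -225, 45)
|m × n| = √((-25)² + (-225)² + 45²) = √53275 ≈ 230.8138

230.814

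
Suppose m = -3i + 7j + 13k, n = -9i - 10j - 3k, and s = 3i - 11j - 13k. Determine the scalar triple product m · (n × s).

n × s:
i: (-10)·(-13) - (-3)·(-11) = 130 - 33 = 97
j: (-3)·3 - (-9)·(-13) = -9 - 117 = -126
k: (-9)·(-11) - (-10)·3 = 99 - (-30) = 129
n × s = (97, -126, 129)
m · (n × s) = (-3)·97 + 7·(-126) + 13·129 = -291 - 882 + 1677 = 504

504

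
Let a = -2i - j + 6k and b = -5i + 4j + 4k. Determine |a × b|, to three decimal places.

37.908

i: (-1)·4 - 6·4 = -4 - 24 = -28
j: 6·(-5) - (-2)·4 = -30 - (-8) = -22
k: (-2)·4 - (-1)·(-5) = -8 - 5 = -13
a × b = (-28, -22, -13)
|a × b| = √((-28)² + (-22)² + (-13)²) = √1437 ≈ 37.9078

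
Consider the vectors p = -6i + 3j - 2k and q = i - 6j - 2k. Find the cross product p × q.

i: 3·(-2) - (-2)·(-6) = -6 - 12 = -18
j: (-2)·1 - (-6)·(-2) = -2 - 12 = -14
k: (-6)·(-6) - 3·1 = 36 - 3 = 33
p × q = (-18, -14, 33)

(-18, -14, 33)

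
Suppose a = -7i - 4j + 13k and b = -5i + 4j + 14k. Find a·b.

201

a · b = (-7)·(-5) + (-4)·4 + 13·14 = 35 - 16 + 182 = 201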